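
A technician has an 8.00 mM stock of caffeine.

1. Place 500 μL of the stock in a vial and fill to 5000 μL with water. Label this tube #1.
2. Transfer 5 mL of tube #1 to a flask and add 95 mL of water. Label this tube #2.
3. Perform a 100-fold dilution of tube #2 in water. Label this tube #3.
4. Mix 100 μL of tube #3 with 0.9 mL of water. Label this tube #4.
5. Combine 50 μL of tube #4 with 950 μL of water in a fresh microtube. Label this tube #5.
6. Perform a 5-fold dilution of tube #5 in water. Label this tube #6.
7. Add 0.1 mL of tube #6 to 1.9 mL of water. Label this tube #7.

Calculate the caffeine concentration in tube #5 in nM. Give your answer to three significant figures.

2.00 nM

Step 1: 500 μL brought to 5000 μL → factor 5000/500 = 10
Step 2: 5 mL + 95 mL = 100 mL total → factor 100/5 = 20
Step 3: 100-fold → factor 100
Step 4: 100 μL + 0.9 mL = 1000 μL total → factor 1000/100 = 10
Step 5: 50 μL + 950 μL = 1000 μL total → factor 1000/50 = 20
Dilution factor through tube #5 = 10 × 20 × 100 × 10 × 20 = 4 × 10^6
[tube #5] = 8.00 mM / 4 × 10^6 = 2.000 × 10^-6 mM = 2.00 nM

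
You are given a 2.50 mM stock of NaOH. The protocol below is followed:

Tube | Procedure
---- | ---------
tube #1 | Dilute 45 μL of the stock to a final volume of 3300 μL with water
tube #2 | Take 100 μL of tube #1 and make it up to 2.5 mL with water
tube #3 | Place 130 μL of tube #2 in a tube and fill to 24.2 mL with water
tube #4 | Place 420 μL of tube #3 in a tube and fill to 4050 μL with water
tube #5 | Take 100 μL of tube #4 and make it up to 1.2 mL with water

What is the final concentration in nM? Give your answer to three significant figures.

Step 1: 45 μL brought to 3300 μL → factor 3300/45 = 73.333
Step 2: 100 μL brought to 2.5 mL → factor 2500/100 = 25
Step 3: 130 μL brought to 24.2 mL → factor 24200/130 = 186.15
Step 4: 420 μL brought to 4050 μL → factor 4050/420 = 9.6429
Step 5: 100 μL brought to 1.2 mL → factor 1200/100 = 12
Overall dilution factor = 73.333 × 25 × 186.15 × 9.6429 × 12 = 3.9491 × 10^7
Final = 2.50 mM / 3.9491 × 10^7 = 6.331 × 10^-8 mM = 0.0633 nM

0.0633 nM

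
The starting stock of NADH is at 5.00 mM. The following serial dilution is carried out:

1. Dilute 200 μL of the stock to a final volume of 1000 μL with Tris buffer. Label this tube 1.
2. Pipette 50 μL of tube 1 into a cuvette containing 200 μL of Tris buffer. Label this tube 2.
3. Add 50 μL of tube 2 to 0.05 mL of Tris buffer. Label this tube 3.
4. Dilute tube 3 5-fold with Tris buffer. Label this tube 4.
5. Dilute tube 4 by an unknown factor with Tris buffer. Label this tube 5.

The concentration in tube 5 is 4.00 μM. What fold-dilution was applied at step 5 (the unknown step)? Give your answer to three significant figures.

Step 1: 200 μL brought to 1000 μL → factor 1000/200 = 5
Step 2: 50 μL + 200 μL = 250 μL total → factor 250/50 = 5
Step 3: 50 μL + 0.05 mL = 100 μL total → factor 100/50 = 2
Step 4: 5-fold → factor 5
Step 5: unknown factor x
Product of known-step factors = 250
Overall factor = 5.00 mM / (4.00 μM) = 1250
x = 1250 / 250 = 5.00

5.00-fold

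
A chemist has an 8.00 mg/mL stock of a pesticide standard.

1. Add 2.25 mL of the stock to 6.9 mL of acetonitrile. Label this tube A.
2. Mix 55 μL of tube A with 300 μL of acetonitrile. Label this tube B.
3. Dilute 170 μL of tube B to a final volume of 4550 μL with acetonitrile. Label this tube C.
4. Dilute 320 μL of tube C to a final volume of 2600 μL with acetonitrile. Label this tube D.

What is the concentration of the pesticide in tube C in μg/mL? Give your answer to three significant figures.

11.4 μg/mL

Step 1: 2.25 mL + 6.9 mL = 9.15 mL total → factor 9.15/2.25 = 4.0667
Step 2: 55 μL + 300 μL = 355 μL total → factor 355/55 = 6.4545
Step 3: 170 μL brought to 4550 μL → factor 4550/170 = 26.765
Dilution factor through tube C = 4.0667 × 6.4545 × 26.765 = 702.53
[tube C] = 8.00 mg/mL / 702.53 = 0.01139 mg/mL = 11.4 μg/mL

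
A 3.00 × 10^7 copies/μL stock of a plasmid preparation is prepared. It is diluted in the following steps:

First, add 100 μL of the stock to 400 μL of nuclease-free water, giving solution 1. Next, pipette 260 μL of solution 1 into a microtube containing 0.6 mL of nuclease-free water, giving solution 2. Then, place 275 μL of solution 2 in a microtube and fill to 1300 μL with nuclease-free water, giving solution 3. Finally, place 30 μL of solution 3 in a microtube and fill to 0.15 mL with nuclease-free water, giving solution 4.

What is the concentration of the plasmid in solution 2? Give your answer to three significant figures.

1.81 × 10^6 copies/μL

Step 1: 100 μL + 400 μL = 500 μL total → factor 500/100 = 5
Step 2: 260 μL + 0.6 mL = 860 μL total → factor 860/260 = 3.3077
Dilution factor through solution 2 = 5 × 3.3077 = 16.538
[solution 2] = 3.00 × 10^7 copies/μL / 16.538 = 1.81 × 10^6 copies/μL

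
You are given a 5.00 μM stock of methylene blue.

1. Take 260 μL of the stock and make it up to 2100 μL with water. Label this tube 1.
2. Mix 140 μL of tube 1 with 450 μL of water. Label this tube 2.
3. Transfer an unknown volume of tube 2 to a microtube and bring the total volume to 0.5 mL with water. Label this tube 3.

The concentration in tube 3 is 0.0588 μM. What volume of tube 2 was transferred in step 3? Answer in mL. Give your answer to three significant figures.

0.200 mL

Step 1: 260 μL brought to 2100 μL → factor 2100/260 = 8.0769
Step 2: 140 μL + 450 μL = 590 μL total → factor 590/140 = 4.2143
Step 3: v brought to 0.5 mL → factor = 0.5 mL/v
Product of known-step factors = 34.038
Overall factor = 5.00 μM / (0.0588 μM) = 85.034
Step-3 factor = 85.034 / 34.038 = 2.4982
v = 0.5 mL / 2.4982 = 0.200 mL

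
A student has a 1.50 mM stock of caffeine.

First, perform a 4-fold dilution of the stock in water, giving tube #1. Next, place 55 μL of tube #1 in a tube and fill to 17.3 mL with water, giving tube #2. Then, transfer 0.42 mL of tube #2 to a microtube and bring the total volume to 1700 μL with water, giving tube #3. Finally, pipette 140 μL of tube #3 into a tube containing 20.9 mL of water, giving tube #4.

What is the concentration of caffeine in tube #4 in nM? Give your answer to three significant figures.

Step 1: 4-fold → factor 4
Step 2: 55 μL brought to 17.3 mL → factor 17300/55 = 314.55
Step 3: 0.42 mL brought to 1700 μL → factor 1.7/0.42 = 4.0476
Step 4: 140 μL + 20.9 mL = 21040 μL total → factor 21040/140 = 150.29
Overall dilution factor = 4 × 314.55 × 4.0476 × 150.29 = 7.6535 × 10^5
Final = 1.50 mM / 7.6535 × 10^5 = 1.960 × 10^-6 mM = 1.96 nM

1.96 nM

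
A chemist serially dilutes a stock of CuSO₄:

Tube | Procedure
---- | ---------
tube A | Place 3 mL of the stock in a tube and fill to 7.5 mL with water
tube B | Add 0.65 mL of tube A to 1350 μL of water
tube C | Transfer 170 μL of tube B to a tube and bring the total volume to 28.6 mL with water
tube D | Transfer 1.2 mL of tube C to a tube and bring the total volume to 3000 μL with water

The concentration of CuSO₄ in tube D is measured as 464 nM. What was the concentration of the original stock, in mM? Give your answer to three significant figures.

1.50 mM

Step 1: 3 mL brought to 7.5 mL → factor 7.5/3 = 2.5
Step 2: 0.65 mL + 1350 μL = 2 mL total → factor 2/0.65 = 3.0769
Step 3: 170 μL brought to 28.6 mL → factor 28600/170 = 168.24
Step 4: 1.2 mL brought to 3000 μL → factor 3/1.2 = 2.5
Overall dilution factor = 2.5 × 3.0769 × 168.24 × 2.5 = 3235.3
Stock = 464 nM × 3235.3 = 1.501 × 10^6 nM = 1.50 mM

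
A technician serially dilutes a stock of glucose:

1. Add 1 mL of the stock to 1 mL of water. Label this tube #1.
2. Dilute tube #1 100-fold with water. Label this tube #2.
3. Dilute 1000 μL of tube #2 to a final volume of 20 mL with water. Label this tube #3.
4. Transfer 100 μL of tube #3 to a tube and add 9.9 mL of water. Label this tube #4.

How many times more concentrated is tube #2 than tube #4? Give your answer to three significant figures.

Step 1: 1 mL + 1 mL = 2 mL total → factor 2/1 = 2
Step 2: 100-fold → factor 100
Step 3: 1000 μL brought to 20 mL → factor 20000/1000 = 20
Step 4: 100 μL + 9.9 mL = 10000 μL total → factor 10000/100 = 100
Dilution factor to tube #2 = 200; to tube #4 = 4 × 10^5
[tube #2]/[tube #4] = (factor to tube #4)/(factor to tube #2) = 4 × 10^5/200 = 2.00 × 10^3

2.00 × 10^3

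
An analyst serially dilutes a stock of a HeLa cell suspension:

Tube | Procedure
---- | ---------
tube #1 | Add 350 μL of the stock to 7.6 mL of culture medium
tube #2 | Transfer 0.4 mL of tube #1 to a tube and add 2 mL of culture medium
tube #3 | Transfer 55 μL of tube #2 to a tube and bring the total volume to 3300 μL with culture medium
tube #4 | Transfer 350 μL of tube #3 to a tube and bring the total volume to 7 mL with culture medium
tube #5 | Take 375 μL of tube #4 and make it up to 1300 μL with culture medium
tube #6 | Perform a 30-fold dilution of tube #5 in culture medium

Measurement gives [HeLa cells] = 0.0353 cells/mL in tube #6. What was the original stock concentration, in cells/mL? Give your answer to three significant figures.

6.00 × 10^5 cells/mL

Step 1: 350 μL + 7.6 mL = 7950 μL total → factor 7950/350 = 22.714
Step 2: 0.4 mL + 2 mL = 2.4 mL total → factor 2.4/0.4 = 6
Step 3: 55 μL brought to 3300 μL → factor 3300/55 = 60
Step 4: 350 μL brought to 7 mL → factor 7000/350 = 20
Step 5: 375 μL brought to 1300 μL → factor 1300/375 = 3.4667
Step 6: 30-fold → factor 30
Overall dilution factor = 22.714 × 6 × 60 × 20 × 3.4667 × 30 = 1.7008 × 10^7
Stock = 0.0353 cells/mL × 1.7008 × 10^7 = 6.00 × 10^5 cells/mL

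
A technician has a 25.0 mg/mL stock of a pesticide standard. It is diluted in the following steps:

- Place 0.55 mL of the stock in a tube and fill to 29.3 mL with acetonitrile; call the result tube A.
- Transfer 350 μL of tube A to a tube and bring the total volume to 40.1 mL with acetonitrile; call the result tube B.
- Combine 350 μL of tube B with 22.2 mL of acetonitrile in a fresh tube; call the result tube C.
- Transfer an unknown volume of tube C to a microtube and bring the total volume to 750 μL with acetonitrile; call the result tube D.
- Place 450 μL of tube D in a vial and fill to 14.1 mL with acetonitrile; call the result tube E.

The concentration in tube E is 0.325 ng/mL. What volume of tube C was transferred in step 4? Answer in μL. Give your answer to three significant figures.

Step 1: 0.55 mL brought to 29.3 mL → factor 29.3/0.55 = 53.273
Step 2: 350 μL brought to 40.1 mL → factor 40100/350 = 114.57
Step 3: 350 μL + 22.2 mL = 22550 μL total → factor 22550/350 = 64.429
Step 4: v brought to 750 μL → factor = 750 μL/v
Step 5: 450 μL brought to 14.1 mL → factor 14100/450 = 31.333
Product of known-step factors = 1.2322 × 10^7
Overall factor = 25.0 mg/mL / (0.325 ng/mL) = 7.6923 × 10^7
Step-4 factor = 7.6923 × 10^7 / 1.2322 × 10^7 = 6.243
v = 750 μL / 6.243 = 120 μL

120 μL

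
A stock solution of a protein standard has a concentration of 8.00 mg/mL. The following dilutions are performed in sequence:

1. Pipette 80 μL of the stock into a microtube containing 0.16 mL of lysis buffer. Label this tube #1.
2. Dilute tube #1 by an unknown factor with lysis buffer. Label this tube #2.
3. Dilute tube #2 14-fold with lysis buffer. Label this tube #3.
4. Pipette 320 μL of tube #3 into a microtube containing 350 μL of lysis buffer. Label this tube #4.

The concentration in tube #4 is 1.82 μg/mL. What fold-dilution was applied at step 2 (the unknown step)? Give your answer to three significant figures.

50.0-fold

Step 1: 80 μL + 0.16 mL = 240 μL total → factor 240/80 = 3
Step 2: unknown factor x
Step 3: 14-fold → factor 14
Step 4: 320 μL + 350 μL = 670 μL total → factor 670/320 = 2.0938
Product of known-step factors = 87.938
Overall factor = 8.00 mg/mL / (1.82 μg/mL) = 4395.6
x = 4395.6 / 87.938 = 50.0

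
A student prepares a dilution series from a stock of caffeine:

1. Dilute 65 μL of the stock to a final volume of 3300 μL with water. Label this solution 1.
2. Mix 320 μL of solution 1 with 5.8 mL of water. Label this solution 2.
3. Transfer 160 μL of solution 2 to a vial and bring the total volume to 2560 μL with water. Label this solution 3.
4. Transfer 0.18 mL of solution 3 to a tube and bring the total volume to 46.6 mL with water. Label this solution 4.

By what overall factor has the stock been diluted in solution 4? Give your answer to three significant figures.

4.02 × 10^6

Step 1: 65 μL brought to 3300 μL → factor 3300/65 = 50.769
Step 2: 320 μL + 5.8 mL = 6120 μL total → factor 6120/320 = 19.125
Step 3: 160 μL brought to 2560 μL → factor 2560/160 = 16
Step 4: 0.18 mL brought to 46.6 mL → factor 46.6/0.18 = 258.89
Overall dilution factor = 50.769 × 19.125 × 16 × 258.89 = 4.0219 × 10^6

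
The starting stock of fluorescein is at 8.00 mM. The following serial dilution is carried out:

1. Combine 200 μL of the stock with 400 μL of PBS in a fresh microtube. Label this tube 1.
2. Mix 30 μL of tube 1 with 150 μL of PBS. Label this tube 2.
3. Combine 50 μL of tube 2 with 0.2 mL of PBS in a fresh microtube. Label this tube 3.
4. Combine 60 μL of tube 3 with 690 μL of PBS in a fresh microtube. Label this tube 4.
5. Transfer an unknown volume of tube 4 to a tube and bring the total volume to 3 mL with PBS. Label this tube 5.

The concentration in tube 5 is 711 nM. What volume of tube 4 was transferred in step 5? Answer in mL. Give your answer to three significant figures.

0.300 mL

Step 1: 200 μL + 400 μL = 600 μL total → factor 600/200 = 3
Step 2: 30 μL + 150 μL = 180 μL total → factor 180/30 = 6
Step 3: 50 μL + 0.2 mL = 250 μL total → factor 250/50 = 5
Step 4: 60 μL + 690 μL = 750 μL total → factor 750/60 = 12.5
Step 5: v brought to 3 mL → factor = 3 mL/v
Product of known-step factors = 1125
Overall factor = 8.00 mM / (711 nM) = 11252
Step-5 factor = 11252 / 1125 = 10.002
v = 3 mL / 10.002 = 0.300 mL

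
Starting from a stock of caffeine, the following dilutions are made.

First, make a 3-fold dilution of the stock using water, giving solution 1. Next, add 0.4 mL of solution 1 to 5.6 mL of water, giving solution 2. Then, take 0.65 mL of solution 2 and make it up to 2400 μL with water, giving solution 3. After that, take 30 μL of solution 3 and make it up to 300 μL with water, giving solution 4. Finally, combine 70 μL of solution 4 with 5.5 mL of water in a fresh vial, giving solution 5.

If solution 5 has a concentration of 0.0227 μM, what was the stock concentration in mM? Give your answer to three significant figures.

Step 1: 3-fold → factor 3
Step 2: 0.4 mL + 5.6 mL = 6 mL total → factor 6/0.4 = 15
Step 3: 0.65 mL brought to 2400 μL → factor 2.4/0.65 = 3.6923
Step 4: 30 μL brought to 300 μL → factor 300/30 = 10
Step 5: 70 μL + 5.5 mL = 5570 μL total → factor 5570/70 = 79.571
Overall dilution factor = 3 × 15 × 3.6923 × 10 × 79.571 = 1.3221 × 10^5
Stock = 0.0227 μM × 1.3221 × 10^5 = 3001 μM = 3.00 mM

3.00 mM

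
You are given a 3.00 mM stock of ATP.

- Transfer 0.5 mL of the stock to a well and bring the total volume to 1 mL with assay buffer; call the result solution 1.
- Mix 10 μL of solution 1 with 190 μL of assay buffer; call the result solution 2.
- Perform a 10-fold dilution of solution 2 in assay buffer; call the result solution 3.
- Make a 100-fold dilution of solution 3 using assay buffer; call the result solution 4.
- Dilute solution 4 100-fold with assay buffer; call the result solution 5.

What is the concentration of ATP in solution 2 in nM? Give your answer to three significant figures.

7.50 × 10^4 nM

Step 1: 0.5 mL brought to 1 mL → factor 1/0.5 = 2
Step 2: 10 μL + 190 μL = 200 μL total → factor 200/10 = 20
Dilution factor through solution 2 = 2 × 20 = 40
[solution 2] = 3.00 mM / 40 = 0.07500 mM = 7.50 × 10^4 nM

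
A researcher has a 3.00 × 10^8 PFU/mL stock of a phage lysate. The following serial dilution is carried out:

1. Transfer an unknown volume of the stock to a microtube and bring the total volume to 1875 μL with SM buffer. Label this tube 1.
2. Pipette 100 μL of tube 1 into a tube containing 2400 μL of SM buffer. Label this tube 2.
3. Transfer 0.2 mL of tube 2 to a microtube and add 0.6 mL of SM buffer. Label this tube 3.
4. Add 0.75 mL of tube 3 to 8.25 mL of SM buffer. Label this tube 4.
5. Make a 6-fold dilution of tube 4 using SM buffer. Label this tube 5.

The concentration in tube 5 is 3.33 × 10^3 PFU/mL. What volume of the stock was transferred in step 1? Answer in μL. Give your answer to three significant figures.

150 μL

Step 1: v brought to 1875 μL → factor = 1875 μL/v
Step 2: 100 μL + 2400 μL = 2500 μL total → factor 2500/100 = 25
Step 3: 0.2 mL + 0.6 mL = 0.8 mL total → factor 0.8/0.2 = 4
Step 4: 0.75 mL + 8.25 mL = 9 mL total → factor 9/0.75 = 12
Step 5: 6-fold → factor 6
Product of known-step factors = 7200
Overall factor = 3.00 × 10^8 PFU/mL / (3.33 × 10^3 PFU/mL) = 90090
Step-1 factor = 90090 / 7200 = 12.513
v = 1875 μL / 12.513 = 150 μL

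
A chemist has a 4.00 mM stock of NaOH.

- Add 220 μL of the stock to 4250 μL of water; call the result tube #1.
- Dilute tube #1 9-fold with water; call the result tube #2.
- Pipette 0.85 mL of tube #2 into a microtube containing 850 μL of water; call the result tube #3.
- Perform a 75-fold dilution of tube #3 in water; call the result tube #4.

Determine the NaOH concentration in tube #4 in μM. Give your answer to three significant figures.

Step 1: 220 μL + 4250 μL = 4470 μL total → factor 4470/220 = 20.318
Step 2: 9-fold → factor 9
Step 3: 0.85 mL + 850 μL = 1.7 mL total → factor 1.7/0.85 = 2
Step 4: 75-fold → factor 75
Overall dilution factor = 20.318 × 9 × 2 × 75 = 27430
Final = 4.00 mM / 27430 = 0.0001458 mM = 0.146 μM

0.146 μM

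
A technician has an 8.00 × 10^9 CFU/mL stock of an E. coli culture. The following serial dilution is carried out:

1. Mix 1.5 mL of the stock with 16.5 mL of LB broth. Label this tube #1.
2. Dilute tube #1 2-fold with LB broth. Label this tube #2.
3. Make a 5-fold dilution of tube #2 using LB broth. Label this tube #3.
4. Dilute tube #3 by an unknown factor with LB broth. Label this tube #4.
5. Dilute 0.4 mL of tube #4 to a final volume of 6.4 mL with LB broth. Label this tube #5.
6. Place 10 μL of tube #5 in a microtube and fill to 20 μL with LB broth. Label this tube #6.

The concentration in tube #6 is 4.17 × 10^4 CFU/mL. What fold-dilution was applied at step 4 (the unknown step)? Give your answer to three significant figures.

50.0-fold

Step 1: 1.5 mL + 16.5 mL = 18 mL total → factor 18/1.5 = 12
Step 2: 2-fold → factor 2
Step 3: 5-fold → factor 5
Step 4: unknown factor x
Step 5: 0.4 mL brought to 6.4 mL → factor 6.4/0.4 = 16
Step 6: 10 μL brought to 20 μL → factor 20/10 = 2
Product of known-step factors = 3840
Overall factor = 8.00 × 10^9 CFU/mL / (4.17 × 10^4 CFU/mL) = 1.9185 × 10^5
x = 1.9185 × 10^5 / 3840 = 50.0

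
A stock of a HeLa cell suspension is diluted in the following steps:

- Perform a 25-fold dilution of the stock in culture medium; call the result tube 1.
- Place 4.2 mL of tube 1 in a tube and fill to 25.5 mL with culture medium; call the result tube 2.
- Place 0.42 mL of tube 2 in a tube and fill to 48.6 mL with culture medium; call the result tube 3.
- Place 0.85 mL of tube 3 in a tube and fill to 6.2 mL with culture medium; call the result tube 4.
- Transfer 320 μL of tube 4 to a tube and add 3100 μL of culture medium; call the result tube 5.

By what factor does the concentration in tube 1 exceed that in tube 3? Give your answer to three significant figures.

703

Step 1: 25-fold → factor 25
Step 2: 4.2 mL brought to 25.5 mL → factor 25.5/4.2 = 6.0714
Step 3: 0.42 mL brought to 48.6 mL → factor 48.6/0.42 = 115.71
Dilution factor to tube 1 = 25; to tube 3 = 17564
[tube 1]/[tube 3] = (factor to tube 3)/(factor to tube 1) = 17564/25 = 703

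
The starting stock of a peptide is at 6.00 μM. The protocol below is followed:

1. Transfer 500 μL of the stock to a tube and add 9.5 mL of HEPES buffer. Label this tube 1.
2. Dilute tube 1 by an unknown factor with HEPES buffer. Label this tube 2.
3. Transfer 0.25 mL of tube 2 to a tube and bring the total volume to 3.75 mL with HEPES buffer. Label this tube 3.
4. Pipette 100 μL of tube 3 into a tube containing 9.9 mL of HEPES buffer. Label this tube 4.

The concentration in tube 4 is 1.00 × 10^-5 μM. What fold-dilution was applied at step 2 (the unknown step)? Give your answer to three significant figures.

20.0-fold

Step 1: 500 μL + 9.5 mL = 10000 μL total → factor 10000/500 = 20
Step 2: unknown factor x
Step 3: 0.25 mL brought to 3.75 mL → factor 3.75/0.25 = 15
Step 4: 100 μL + 9.9 mL = 10000 μL total → factor 10000/100 = 100
Product of known-step factors = 30000
Overall factor = 6.00 μM / (1.00 × 10^-5 μM) = 6 × 10^5
x = 6 × 10^5 / 30000 = 20.0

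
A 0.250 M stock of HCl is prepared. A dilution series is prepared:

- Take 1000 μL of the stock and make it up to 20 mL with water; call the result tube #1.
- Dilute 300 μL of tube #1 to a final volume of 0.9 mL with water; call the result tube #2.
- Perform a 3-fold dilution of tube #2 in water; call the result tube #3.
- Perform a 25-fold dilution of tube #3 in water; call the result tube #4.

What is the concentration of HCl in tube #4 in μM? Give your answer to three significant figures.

55.6 μM

Step 1: 1000 μL brought to 20 mL → factor 20000/1000 = 20
Step 2: 300 μL brought to 0.9 mL → factor 900/300 = 3
Step 3: 3-fold → factor 3
Step 4: 25-fold → factor 25
Overall dilution factor = 20 × 3 × 3 × 25 = 4500
Final = 0.250 M / 4500 = 5.556 × 10^-5 M = 55.6 μM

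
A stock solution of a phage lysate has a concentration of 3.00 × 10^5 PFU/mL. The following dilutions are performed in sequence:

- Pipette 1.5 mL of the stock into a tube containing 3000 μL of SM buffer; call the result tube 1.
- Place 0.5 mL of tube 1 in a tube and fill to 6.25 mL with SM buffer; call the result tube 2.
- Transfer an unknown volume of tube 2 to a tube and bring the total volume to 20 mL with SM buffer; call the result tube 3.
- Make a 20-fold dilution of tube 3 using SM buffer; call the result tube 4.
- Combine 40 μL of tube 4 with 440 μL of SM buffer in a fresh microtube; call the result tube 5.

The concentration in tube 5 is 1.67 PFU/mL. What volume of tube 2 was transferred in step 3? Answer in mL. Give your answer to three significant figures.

Step 1: 1.5 mL + 3000 μL = 4.5 mL total → factor 4.5/1.5 = 3
Step 2: 0.5 mL brought to 6.25 mL → factor 6.25/0.5 = 12.5
Step 3: v brought to 20 mL → factor = 20 mL/v
Step 4: 20-fold → factor 20
Step 5: 40 μL + 440 μL = 480 μL total → factor 480/40 = 12
Product of known-step factors = 9000
Overall factor = 3.00 × 10^5 PFU/mL / (1.67 PFU/mL) = 1.7964 × 10^5
Step-3 factor = 1.7964 × 10^5 / 9000 = 19.96
v = 20 mL / 19.96 = 1.00 mL

1.00 mL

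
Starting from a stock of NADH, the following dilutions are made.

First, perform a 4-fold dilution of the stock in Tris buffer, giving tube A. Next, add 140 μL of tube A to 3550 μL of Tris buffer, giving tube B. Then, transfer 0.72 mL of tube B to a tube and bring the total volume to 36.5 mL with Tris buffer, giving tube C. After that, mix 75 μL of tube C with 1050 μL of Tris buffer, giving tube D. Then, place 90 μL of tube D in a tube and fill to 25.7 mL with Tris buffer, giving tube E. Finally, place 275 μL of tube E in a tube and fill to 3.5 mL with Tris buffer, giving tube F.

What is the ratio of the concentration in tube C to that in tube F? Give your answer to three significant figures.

5.45 × 10^4

Step 1: 4-fold → factor 4
Step 2: 140 μL + 3550 μL = 3690 μL total → factor 3690/140 = 26.357
Step 3: 0.72 mL brought to 36.5 mL → factor 36.5/0.72 = 50.694
Step 4: 75 μL + 1050 μL = 1125 μL total → factor 1125/75 = 15
Step 5: 90 μL brought to 25.7 mL → factor 25700/90 = 285.56
Step 6: 275 μL brought to 3.5 mL → factor 3500/275 = 12.727
Dilution factor to tube C = 5344.6; to tube F = 2.9136 × 10^8
[tube C]/[tube F] = (factor to tube F)/(factor to tube C) = 2.9136 × 10^8/5344.6 = 5.45 × 10^4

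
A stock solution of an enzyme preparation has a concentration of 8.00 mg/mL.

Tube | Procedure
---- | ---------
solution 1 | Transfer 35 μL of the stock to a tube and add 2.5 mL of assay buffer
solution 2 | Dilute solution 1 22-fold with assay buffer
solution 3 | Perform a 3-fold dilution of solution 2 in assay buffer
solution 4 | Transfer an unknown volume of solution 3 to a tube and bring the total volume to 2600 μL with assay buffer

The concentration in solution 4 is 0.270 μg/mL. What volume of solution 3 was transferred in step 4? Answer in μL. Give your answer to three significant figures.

419 μL

Step 1: 35 μL + 2.5 mL = 2535 μL total → factor 2535/35 = 72.429
Step 2: 22-fold → factor 22
Step 3: 3-fold → factor 3
Step 4: v brought to 2600 μL → factor = 2600 μL/v
Product of known-step factors = 4780.3
Overall factor = 8.00 mg/mL / (0.270 μg/mL) = 29630
Step-4 factor = 29630 / 4780.3 = 6.1983
v = 2600 μL / 6.1983 = 419 μL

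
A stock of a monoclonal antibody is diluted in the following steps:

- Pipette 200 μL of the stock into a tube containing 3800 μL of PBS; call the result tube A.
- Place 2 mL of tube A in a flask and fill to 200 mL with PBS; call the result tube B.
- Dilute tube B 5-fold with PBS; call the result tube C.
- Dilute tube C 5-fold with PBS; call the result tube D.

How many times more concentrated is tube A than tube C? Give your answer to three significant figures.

Step 1: 200 μL + 3800 μL = 4000 μL total → factor 4000/200 = 20
Step 2: 2 mL brought to 200 mL → factor 200/2 = 100
Step 3: 5-fold → factor 5
Dilution factor to tube A = 20; to tube C = 10000
[tube A]/[tube C] = (factor to tube C)/(factor to tube A) = 10000/20 = 500

500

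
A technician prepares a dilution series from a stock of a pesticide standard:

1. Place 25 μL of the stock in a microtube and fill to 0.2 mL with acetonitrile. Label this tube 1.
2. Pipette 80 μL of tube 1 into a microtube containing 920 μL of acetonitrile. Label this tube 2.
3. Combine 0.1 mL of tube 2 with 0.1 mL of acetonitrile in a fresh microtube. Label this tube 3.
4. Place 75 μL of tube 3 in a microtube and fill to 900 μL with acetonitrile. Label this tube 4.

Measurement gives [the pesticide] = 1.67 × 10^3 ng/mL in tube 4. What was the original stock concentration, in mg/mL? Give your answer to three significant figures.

4.01 mg/mL

Step 1: 25 μL brought to 0.2 mL → factor 200/25 = 8
Step 2: 80 μL + 920 μL = 1000 μL total → factor 1000/80 = 12.5
Step 3: 0.1 mL + 0.1 mL = 0.2 mL total → factor 0.2/0.1 = 2
Step 4: 75 μL brought to 900 μL → factor 900/75 = 12
Overall dilution factor = 8 × 12.5 × 2 × 12 = 2400
Stock = 1.67 × 10^3 ng/mL × 2400 = 4.008 × 10^6 ng/mL = 4.01 mg/mL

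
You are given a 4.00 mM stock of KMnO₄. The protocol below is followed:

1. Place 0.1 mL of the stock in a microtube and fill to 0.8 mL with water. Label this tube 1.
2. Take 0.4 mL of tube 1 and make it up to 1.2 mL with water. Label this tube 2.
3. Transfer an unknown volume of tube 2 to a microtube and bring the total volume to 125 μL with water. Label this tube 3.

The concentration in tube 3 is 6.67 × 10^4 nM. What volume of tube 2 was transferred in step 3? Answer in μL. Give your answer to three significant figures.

50.0 μL

Step 1: 0.1 mL brought to 0.8 mL → factor 0.8/0.1 = 8
Step 2: 0.4 mL brought to 1.2 mL → factor 1.2/0.4 = 3
Step 3: v brought to 125 μL → factor = 125 μL/v
Product of known-step factors = 24
Overall factor = 4.00 mM / (6.67 × 10^4 nM) = 59.97
Step-3 factor = 59.97 / 24 = 2.4988
v = 125 μL / 2.4988 = 50.0 μL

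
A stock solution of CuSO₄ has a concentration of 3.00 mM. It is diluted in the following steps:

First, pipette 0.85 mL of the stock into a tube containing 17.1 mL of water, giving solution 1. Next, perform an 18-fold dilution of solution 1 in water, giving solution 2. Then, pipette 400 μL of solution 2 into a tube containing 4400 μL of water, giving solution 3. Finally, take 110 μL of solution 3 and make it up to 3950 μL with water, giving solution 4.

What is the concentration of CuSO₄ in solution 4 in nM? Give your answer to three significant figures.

Step 1: 0.85 mL + 17.1 mL = 17.95 mL total → factor 17.95/0.85 = 21.118
Step 2: 18-fold → factor 18
Step 3: 400 μL + 4400 μL = 4800 μL total → factor 4800/400 = 12
Step 4: 110 μL brought to 3950 μL → factor 3950/110 = 35.909
Overall dilution factor = 21.118 × 18 × 12 × 35.909 = 1.638 × 10^5
Final = 3.00 mM / 1.638 × 10^5 = 1.832 × 10^-5 mM = 18.3 nM

18.3 nM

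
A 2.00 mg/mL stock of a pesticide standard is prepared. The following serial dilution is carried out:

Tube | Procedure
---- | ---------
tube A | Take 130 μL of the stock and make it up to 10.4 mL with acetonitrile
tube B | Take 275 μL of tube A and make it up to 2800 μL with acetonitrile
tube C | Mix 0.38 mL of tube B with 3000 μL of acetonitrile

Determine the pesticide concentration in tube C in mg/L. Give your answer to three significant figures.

0.276 mg/L

Step 1: 130 μL brought to 10.4 mL → factor 10400/130 = 80
Step 2: 275 μL brought to 2800 μL → factor 2800/275 = 10.182
Step 3: 0.38 mL + 3000 μL = 3.38 mL total → factor 3.38/0.38 = 8.8947
Overall dilution factor = 80 × 10.182 × 8.8947 = 7245.2
Final = 2.00 mg/mL / 7245.2 = 0.0002760 mg/mL = 0.276 mg/L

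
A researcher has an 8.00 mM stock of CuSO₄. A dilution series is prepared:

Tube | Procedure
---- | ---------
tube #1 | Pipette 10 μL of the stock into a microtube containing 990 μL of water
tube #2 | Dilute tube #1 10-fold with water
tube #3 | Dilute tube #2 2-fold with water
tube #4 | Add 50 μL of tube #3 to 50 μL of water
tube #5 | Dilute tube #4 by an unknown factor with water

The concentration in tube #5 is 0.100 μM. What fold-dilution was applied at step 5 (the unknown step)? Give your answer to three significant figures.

Step 1: 10 μL + 990 μL = 1000 μL total → factor 1000/10 = 100
Step 2: 10-fold → factor 10
Step 3: 2-fold → factor 2
Step 4: 50 μL + 50 μL = 100 μL total → factor 100/50 = 2
Step 5: unknown factor x
Product of known-step factors = 4000
Overall factor = 8.00 mM / (0.100 μM) = 80000
x = 80000 / 4000 = 20.0

20.0-fold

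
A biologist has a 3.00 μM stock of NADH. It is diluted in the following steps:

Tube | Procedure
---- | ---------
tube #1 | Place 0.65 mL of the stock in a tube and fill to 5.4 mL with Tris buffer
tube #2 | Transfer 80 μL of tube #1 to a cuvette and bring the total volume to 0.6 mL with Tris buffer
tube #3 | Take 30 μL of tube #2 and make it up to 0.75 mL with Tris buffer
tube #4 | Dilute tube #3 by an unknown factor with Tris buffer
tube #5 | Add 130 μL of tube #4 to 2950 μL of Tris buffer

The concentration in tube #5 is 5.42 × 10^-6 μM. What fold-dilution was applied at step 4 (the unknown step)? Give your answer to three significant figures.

15.0-fold

Step 1: 0.65 mL brought to 5.4 mL → factor 5.4/0.65 = 8.3077
Step 2: 80 μL brought to 0.6 mL → factor 600/80 = 7.5
Step 3: 30 μL brought to 0.75 mL → factor 750/30 = 25
Step 4: unknown factor x
Step 5: 130 μL + 2950 μL = 3080 μL total → factor 3080/130 = 23.692
Product of known-step factors = 36905
Overall factor = 3.00 μM / (5.42 × 10^-6 μM) = 5.5351 × 10^5
x = 5.5351 × 10^5 / 36905 = 15.0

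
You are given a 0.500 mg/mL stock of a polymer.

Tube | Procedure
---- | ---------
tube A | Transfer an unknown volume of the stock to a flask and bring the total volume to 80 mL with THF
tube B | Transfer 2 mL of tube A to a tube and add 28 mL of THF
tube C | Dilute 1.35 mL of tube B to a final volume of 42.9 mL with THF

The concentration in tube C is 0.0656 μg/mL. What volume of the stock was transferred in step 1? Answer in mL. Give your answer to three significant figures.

Step 1: v brought to 80 mL → factor = 80 mL/v
Step 2: 2 mL + 28 mL = 30 mL total → factor 30/2 = 15
Step 3: 1.35 mL brought to 42.9 mL → factor 42.9/1.35 = 31.778
Product of known-step factors = 476.67
Overall factor = 0.500 mg/mL / (0.0656 μg/mL) = 7622
Step-1 factor = 7622 / 476.67 = 15.99
v = 80 mL / 15.99 = 5.00 mL

5.00 mL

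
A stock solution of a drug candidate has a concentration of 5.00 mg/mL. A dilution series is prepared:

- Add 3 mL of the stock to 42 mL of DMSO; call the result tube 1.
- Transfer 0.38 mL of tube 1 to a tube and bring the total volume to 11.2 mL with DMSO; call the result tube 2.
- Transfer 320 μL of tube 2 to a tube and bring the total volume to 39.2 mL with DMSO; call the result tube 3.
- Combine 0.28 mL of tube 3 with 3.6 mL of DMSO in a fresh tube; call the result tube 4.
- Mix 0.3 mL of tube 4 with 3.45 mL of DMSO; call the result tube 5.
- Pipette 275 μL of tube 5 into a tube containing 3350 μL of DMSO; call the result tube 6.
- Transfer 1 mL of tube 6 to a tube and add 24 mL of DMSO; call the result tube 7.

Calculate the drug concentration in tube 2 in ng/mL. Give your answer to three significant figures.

1.13 × 10^4 ng/mL

Step 1: 3 mL + 42 mL = 45 mL total → factor 45/3 = 15
Step 2: 0.38 mL brought to 11.2 mL → factor 11.2/0.38 = 29.474
Dilution factor through tube 2 = 15 × 29.474 = 442.11
[tube 2] = 5.00 mg/mL / 442.11 = 0.01131 mg/mL = 1.13 × 10^4 ng/mL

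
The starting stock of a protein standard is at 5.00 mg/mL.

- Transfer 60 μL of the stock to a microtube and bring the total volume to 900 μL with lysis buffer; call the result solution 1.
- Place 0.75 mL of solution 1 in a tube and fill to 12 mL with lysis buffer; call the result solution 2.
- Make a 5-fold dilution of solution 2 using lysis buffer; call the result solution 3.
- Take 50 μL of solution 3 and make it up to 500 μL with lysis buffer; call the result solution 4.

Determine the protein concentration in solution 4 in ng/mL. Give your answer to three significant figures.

Step 1: 60 μL brought to 900 μL → factor 900/60 = 15
Step 2: 0.75 mL brought to 12 mL → factor 12/0.75 = 16
Step 3: 5-fold → factor 5
Step 4: 50 μL brought to 500 μL → factor 500/50 = 10
Overall dilution factor = 15 × 16 × 5 × 10 = 12000
Final = 5.00 mg/mL / 12000 = 0.0004167 mg/mL = 417 ng/mL

417 ng/mL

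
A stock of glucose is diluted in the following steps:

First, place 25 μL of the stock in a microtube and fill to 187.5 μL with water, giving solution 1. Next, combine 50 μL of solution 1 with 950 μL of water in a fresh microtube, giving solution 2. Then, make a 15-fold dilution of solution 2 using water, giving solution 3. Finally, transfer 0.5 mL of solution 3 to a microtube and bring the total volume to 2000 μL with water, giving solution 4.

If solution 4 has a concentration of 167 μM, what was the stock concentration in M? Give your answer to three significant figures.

Step 1: 25 μL brought to 187.5 μL → factor 187.5/25 = 7.5
Step 2: 50 μL + 950 μL = 1000 μL total → factor 1000/50 = 20
Step 3: 15-fold → factor 15
Step 4: 0.5 mL brought to 2000 μL → factor 2/0.5 = 4
Overall dilution factor = 7.5 × 20 × 15 × 4 = 9000
Stock = 167 μM × 9000 = 1.503 × 10^6 μM = 1.50 M

1.50 M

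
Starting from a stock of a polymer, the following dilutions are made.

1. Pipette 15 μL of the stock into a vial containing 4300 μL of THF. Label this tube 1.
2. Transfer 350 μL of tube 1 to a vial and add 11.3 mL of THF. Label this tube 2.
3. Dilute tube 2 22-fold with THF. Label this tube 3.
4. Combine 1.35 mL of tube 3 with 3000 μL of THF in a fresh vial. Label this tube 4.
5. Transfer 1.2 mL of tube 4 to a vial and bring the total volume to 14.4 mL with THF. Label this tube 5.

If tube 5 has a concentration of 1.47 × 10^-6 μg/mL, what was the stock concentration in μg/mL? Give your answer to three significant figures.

12.0 μg/mL

Step 1: 15 μL + 4300 μL = 4315 μL total → factor 4315/15 = 287.67
Step 2: 350 μL + 11.3 mL = 11650 μL total → factor 11650/350 = 33.286
Step 3: 22-fold → factor 22
Step 4: 1.35 mL + 3000 μL = 4.35 mL total → factor 4.35/1.35 = 3.2222
Step 5: 1.2 mL brought to 14.4 mL → factor 14.4/1.2 = 12
Overall dilution factor = 287.67 × 33.286 × 22 × 3.2222 × 12 = 8.1453 × 10^6
Stock = 1.47 × 10^-6 μg/mL × 8.1453 × 10^6 = 12.0 μg/mL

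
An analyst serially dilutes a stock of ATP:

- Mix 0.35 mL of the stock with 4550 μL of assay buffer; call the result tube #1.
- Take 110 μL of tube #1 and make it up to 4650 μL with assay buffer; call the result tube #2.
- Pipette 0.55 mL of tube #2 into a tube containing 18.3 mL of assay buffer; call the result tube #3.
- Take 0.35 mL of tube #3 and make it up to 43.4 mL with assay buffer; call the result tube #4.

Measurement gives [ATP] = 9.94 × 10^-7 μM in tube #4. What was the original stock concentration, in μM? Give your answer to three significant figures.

Step 1: 0.35 mL + 4550 μL = 4.9 mL total → factor 4.9/0.35 = 14
Step 2: 110 μL brought to 4650 μL → factor 4650/110 = 42.273
Step 3: 0.55 mL + 18.3 mL = 18.85 mL total → factor 18.85/0.55 = 34.273
Step 4: 0.35 mL brought to 43.4 mL → factor 43.4/0.35 = 124
Overall dilution factor = 14 × 42.273 × 34.273 × 124 = 2.5151 × 10^6
Stock = 9.94 × 10^-7 μM × 2.5151 × 10^6 = 2.50 μM

2.50 μM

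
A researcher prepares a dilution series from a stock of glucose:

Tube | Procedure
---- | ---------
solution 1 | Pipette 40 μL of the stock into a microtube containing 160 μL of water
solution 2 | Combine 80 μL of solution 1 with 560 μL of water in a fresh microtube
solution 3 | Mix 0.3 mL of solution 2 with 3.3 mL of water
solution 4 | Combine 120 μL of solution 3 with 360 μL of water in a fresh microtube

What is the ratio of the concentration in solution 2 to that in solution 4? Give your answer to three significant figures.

Step 1: 40 μL + 160 μL = 200 μL total → factor 200/40 = 5
Step 2: 80 μL + 560 μL = 640 μL total → factor 640/80 = 8
Step 3: 0.3 mL + 3.3 mL = 3.6 mL total → factor 3.6/0.3 = 12
Step 4: 120 μL + 360 μL = 480 μL total → factor 480/120 = 4
Dilution factor to solution 2 = 40; to solution 4 = 1920
[solution 2]/[solution 4] = (factor to solution 4)/(factor to solution 2) = 1920/40 = 48.0

48.0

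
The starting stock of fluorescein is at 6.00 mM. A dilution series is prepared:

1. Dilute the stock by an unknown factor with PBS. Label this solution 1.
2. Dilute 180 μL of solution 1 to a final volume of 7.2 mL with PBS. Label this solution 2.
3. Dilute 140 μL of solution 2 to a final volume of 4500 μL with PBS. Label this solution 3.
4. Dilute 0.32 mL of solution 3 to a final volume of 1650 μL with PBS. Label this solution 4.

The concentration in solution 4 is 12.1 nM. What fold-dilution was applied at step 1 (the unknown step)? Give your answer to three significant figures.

74.8-fold

Step 1: unknown factor x
Step 2: 180 μL brought to 7.2 mL → factor 7200/180 = 40
Step 3: 140 μL brought to 4500 μL → factor 4500/140 = 32.143
Step 4: 0.32 mL brought to 1650 μL → factor 1.65/0.32 = 5.1562
Product of known-step factors = 6629.5
Overall factor = 6.00 mM / (12.1 nM) = 4.9587 × 10^5
x = 4.9587 × 10^5 / 6629.5 = 74.8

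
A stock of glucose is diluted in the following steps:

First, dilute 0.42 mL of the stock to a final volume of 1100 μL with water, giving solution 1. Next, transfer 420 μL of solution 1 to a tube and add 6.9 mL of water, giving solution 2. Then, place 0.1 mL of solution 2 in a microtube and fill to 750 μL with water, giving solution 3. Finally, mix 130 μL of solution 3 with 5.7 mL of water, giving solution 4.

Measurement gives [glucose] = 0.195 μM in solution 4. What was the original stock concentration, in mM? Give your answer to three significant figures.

Step 1: 0.42 mL brought to 1100 μL → factor 1.1/0.42 = 2.619
Step 2: 420 μL + 6.9 mL = 7320 μL total → factor 7320/420 = 17.429
Step 3: 0.1 mL brought to 750 μL → factor 0.75/0.1 = 7.5
Step 4: 130 μL + 5.7 mL = 5830 μL total → factor 5830/130 = 44.846
Overall dilution factor = 2.619 × 17.429 × 7.5 × 44.846 = 15353
Stock = 0.195 μM × 15353 = 2994 μM = 2.99 mM

2.99 mM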